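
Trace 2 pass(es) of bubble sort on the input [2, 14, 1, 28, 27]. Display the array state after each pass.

After pass 1: [2, 1, 14, 27, 28] (2 swaps)
After pass 2: [1, 2, 14, 27, 28] (1 swaps)
Total swaps: 3


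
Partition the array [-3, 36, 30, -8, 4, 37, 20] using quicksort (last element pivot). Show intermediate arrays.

Partition 1: pivot=20 at index 3 -> [-3, -8, 4, 20, 30, 37, 36]
Partition 2: pivot=4 at index 2 -> [-3, -8, 4, 20, 30, 37, 36]
Partition 3: pivot=-8 at index 0 -> [-8, -3, 4, 20, 30, 37, 36]
Partition 4: pivot=36 at index 5 -> [-8, -3, 4, 20, 30, 36, 37]


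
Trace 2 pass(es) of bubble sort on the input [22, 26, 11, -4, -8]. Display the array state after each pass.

After pass 1: [22, 11, -4, -8, 26] (3 swaps)
After pass 2: [11, -4, -8, 22, 26] (3 swaps)
Total swaps: 6


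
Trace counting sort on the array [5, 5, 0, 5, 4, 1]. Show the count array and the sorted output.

Count array: [1, 1, 0, 0, 1, 3]
(count[i] = number of elements equal to i)
Cumulative count: [1, 2, 2, 2, 3, 6]
Sorted: [0, 1, 4, 5, 5, 5]


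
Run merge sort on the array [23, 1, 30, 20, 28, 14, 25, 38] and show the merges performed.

Divide and conquer:
  Merge [23] + [1] -> [1, 23]
  Merge [30] + [20] -> [20, 30]
  Merge [1, 23] + [20, 30] -> [1, 20, 23, 30]
  Merge [28] + [14] -> [14, 28]
  Merge [25] + [38] -> [25, 38]
  Merge [14, 28] + [25, 38] -> [14, 25, 28, 38]
  Merge [1, 20, 23, 30] + [14, 25, 28, 38] -> [1, 14, 20, 23, 25, 28, 30, 38]


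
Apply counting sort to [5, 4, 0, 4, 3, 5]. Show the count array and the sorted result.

Count array: [1, 0, 0, 1, 2, 2]
(count[i] = number of elements equal to i)
Cumulative count: [1, 1, 1, 2, 4, 6]
Sorted: [0, 3, 4, 4, 5, 5]


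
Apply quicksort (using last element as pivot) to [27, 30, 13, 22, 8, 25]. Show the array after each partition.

Partition 1: pivot=25 at index 3 -> [13, 22, 8, 25, 27, 30]
Partition 2: pivot=8 at index 0 -> [8, 22, 13, 25, 27, 30]
Partition 3: pivot=13 at index 1 -> [8, 13, 22, 25, 27, 30]
Partition 4: pivot=30 at index 5 -> [8, 13, 22, 25, 27, 30]


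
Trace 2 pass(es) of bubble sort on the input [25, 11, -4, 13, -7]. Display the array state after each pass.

After pass 1: [11, -4, 13, -7, 25] (4 swaps)
After pass 2: [-4, 11, -7, 13, 25] (2 swaps)
Total swaps: 6


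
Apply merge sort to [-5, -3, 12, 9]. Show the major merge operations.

Divide and conquer:
  Merge [-5] + [-3] -> [-5, -3]
  Merge [12] + [9] -> [9, 12]
  Merge [-5, -3] + [9, 12] -> [-5, -3, 9, 12]


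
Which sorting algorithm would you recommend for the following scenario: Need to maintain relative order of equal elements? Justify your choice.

Best choice: Merge sort or Insertion sort
Reason: Both are stable; quicksort and heapsort are not stable


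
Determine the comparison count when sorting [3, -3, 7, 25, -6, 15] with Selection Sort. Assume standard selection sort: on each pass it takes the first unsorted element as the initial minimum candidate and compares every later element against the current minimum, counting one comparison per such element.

Pass 1: scan indices 1..5 for the minimum = 5 comparison(s); min is -6, place at index 0 -> [-6, -3, 7, 25, 3, 15]
Pass 2: scan indices 2..5 for the minimum = 4 comparison(s); min is -3, place at index 1 -> [-6, -3, 7, 25, 3, 15]
Pass 3: scan indices 3..5 for the minimum = 3 comparison(s); min is 3, place at index 2 -> [-6, -3, 3, 25, 7, 15]
Pass 4: scan indices 4..5 for the minimum = 2 comparison(s); min is 7, place at index 3 -> [-6, -3, 3, 7, 25, 15]
Pass 5: scan indices 5..5 for the minimum = 1 comparison(s); min is 15, place at index 4 -> [-6, -3, 3, 7, 15, 25]
Selection sort always scans the whole unsorted suffix, so the count is (n-1) + (n-2) + ... + 1 = n(n-1)/2 = 6*5/2 = 15 regardless of the input order.
Total comparisons: 5 + 4 + 3 + 2 + 1 = 15


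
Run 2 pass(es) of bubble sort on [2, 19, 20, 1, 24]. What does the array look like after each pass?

After pass 1: [2, 19, 1, 20, 24] (1 swaps)
After pass 2: [2, 1, 19, 20, 24] (1 swaps)
Total swaps: 2


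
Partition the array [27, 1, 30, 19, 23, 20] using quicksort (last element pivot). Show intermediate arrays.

Partition 1: pivot=20 at index 2 -> [1, 19, 20, 27, 23, 30]
Partition 2: pivot=19 at index 1 -> [1, 19, 20, 27, 23, 30]
Partition 3: pivot=30 at index 5 -> [1, 19, 20, 27, 23, 30]
Partition 4: pivot=23 at index 3 -> [1, 19, 20, 23, 27, 30]


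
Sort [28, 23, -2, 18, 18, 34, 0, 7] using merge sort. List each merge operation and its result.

Divide and conquer:
  Merge [28] + [23] -> [23, 28]
  Merge [-2] + [18] -> [-2, 18]
  Merge [23, 28] + [-2, 18] -> [-2, 18, 23, 28]
  Merge [18] + [34] -> [18, 34]
  Merge [0] + [7] -> [0, 7]
  Merge [18, 34] + [0, 7] -> [0, 7, 18, 34]
  Merge [-2, 18, 23, 28] + [0, 7, 18, 34] -> [-2, 0, 7, 18, 18, 23, 28, 34]


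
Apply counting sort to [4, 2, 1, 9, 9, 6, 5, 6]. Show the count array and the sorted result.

Count array: [0, 1, 1, 0, 1, 1, 2, 0, 0, 2]
(count[i] = number of elements equal to i)
Cumulative count: [0, 1, 2, 2, 3, 4, 6, 6, 6, 8]
Sorted: [1, 2, 4, 5, 6, 6, 9, 9]


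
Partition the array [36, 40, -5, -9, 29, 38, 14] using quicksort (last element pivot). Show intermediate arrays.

Partition 1: pivot=14 at index 2 -> [-5, -9, 14, 40, 29, 38, 36]
Partition 2: pivot=-9 at index 0 -> [-9, -5, 14, 40, 29, 38, 36]
Partition 3: pivot=36 at index 4 -> [-9, -5, 14, 29, 36, 38, 40]
Partition 4: pivot=40 at index 6 -> [-9, -5, 14, 29, 36, 38, 40]


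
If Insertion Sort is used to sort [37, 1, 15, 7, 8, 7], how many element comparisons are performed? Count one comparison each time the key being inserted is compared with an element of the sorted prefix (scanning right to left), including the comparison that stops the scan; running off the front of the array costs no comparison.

Insert 1: 37 > 1 (shift), reached front = 1 comparison(s) -> [1, 37, 15, 7, 8, 7]
Insert 15: 37 > 15 (shift), 1 <= 15 (stop) = 2 comparison(s) -> [1, 15, 37, 7, 8, 7]
Insert 7: 37 > 7 (shift), 15 > 7 (shift), 1 <= 7 (stop) = 3 comparison(s) -> [1, 7, 15, 37, 8, 7]
Insert 8: 37 > 8 (shift), 15 > 8 (shift), 7 <= 8 (stop) = 3 comparison(s) -> [1, 7, 8, 15, 37, 7]
Insert 7: 37 > 7 (shift), 15 > 7 (shift), 8 > 7 (shift), 7 <= 7 (stop) = 4 comparison(s) -> [1, 7, 7, 8, 15, 37]
Total comparisons: 1 + 2 + 3 + 3 + 4 = 13


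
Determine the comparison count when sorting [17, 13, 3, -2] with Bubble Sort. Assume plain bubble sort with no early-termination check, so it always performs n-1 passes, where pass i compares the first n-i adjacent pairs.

Pass 1: compare adjacent pairs (0,1)..(2,3) = 3 comparison(s), 3 swap(s) -> [13, 3, -2, 17]
Pass 2: compare adjacent pairs (0,1)..(1,2) = 2 comparison(s), 2 swap(s) -> [3, -2, 13, 17]
Pass 3: compare adjacent pairs (0,1)..(0,1) = 1 comparison(s), 1 swap(s) -> [-2, 3, 13, 17]
Total comparisons: 3 + 2 + 1 = 6


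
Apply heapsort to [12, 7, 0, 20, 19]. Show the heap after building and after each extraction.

Build heap: [20, 19, 0, 7, 12]
Extract 20: [19, 12, 0, 7, 20]
Extract 19: [12, 7, 0, 19, 20]
Extract 12: [7, 0, 12, 19, 20]
Extract 7: [0, 7, 12, 19, 20]


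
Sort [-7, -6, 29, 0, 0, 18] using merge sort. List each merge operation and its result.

Divide and conquer:
  Merge [-6] + [29] -> [-6, 29]
  Merge [-7] + [-6, 29] -> [-7, -6, 29]
  Merge [0] + [18] -> [0, 18]
  Merge [0] + [0, 18] -> [0, 0, 18]
  Merge [-7, -6, 29] + [0, 0, 18] -> [-7, -6, 0, 0, 18, 29]


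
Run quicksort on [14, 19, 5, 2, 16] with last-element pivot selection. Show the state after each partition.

Partition 1: pivot=16 at index 3 -> [14, 5, 2, 16, 19]
Partition 2: pivot=2 at index 0 -> [2, 5, 14, 16, 19]
Partition 3: pivot=14 at index 2 -> [2, 5, 14, 16, 19]


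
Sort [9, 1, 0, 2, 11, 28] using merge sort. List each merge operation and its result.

Divide and conquer:
  Merge [1] + [0] -> [0, 1]
  Merge [9] + [0, 1] -> [0, 1, 9]
  Merge [11] + [28] -> [11, 28]
  Merge [2] + [11, 28] -> [2, 11, 28]
  Merge [0, 1, 9] + [2, 11, 28] -> [0, 1, 2, 9, 11, 28]


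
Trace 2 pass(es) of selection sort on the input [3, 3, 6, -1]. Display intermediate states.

Pass 1: Select minimum -1 at index 3, swap -> [-1, 3, 6, 3]
Pass 2: Select minimum 3 at index 1, swap -> [-1, 3, 6, 3]


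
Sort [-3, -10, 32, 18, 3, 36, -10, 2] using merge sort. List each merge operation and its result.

Divide and conquer:
  Merge [-3] + [-10] -> [-10, -3]
  Merge [32] + [18] -> [18, 32]
  Merge [-10, -3] + [18, 32] -> [-10, -3, 18, 32]
  Merge [3] + [36] -> [3, 36]
  Merge [-10] + [2] -> [-10, 2]
  Merge [3, 36] + [-10, 2] -> [-10, 2, 3, 36]
  Merge [-10, -3, 18, 32] + [-10, 2, 3, 36] -> [-10, -10, -3, 2, 3, 18, 32, 36]


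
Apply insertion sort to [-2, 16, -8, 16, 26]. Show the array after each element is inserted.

First element -2 is already 'sorted'
Insert 16: shifted 0 elements -> [-2, 16, -8, 16, 26]
Insert -8: shifted 2 elements -> [-8, -2, 16, 16, 26]
Insert 16: shifted 0 elements -> [-8, -2, 16, 16, 26]
Insert 26: shifted 0 elements -> [-8, -2, 16, 16, 26]


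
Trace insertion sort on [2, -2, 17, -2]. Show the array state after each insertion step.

First element 2 is already 'sorted'
Insert -2: shifted 1 elements -> [-2, 2, 17, -2]
Insert 17: shifted 0 elements -> [-2, 2, 17, -2]
Insert -2: shifted 2 elements -> [-2, -2, 2, 17]


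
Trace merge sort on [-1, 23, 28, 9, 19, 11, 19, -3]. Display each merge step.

Divide and conquer:
  Merge [-1] + [23] -> [-1, 23]
  Merge [28] + [9] -> [9, 28]
  Merge [-1, 23] + [9, 28] -> [-1, 9, 23, 28]
  Merge [19] + [11] -> [11, 19]
  Merge [19] + [-3] -> [-3, 19]
  Merge [11, 19] + [-3, 19] -> [-3, 11, 19, 19]
  Merge [-1, 9, 23, 28] + [-3, 11, 19, 19] -> [-3, -1, 9, 11, 19, 19, 23, 28]


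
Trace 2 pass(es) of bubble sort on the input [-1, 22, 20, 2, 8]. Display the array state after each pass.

After pass 1: [-1, 20, 2, 8, 22] (3 swaps)
After pass 2: [-1, 2, 8, 20, 22] (2 swaps)
Total swaps: 5


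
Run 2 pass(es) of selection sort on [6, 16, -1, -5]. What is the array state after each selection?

Pass 1: Select minimum -5 at index 3, swap -> [-5, 16, -1, 6]
Pass 2: Select minimum -1 at index 2, swap -> [-5, -1, 16, 6]


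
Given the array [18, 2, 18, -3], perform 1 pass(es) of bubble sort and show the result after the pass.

After pass 1: [2, 18, -3, 18] (2 swaps)
Total swaps: 2


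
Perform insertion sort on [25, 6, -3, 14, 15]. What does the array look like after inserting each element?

First element 25 is already 'sorted'
Insert 6: shifted 1 elements -> [6, 25, -3, 14, 15]
Insert -3: shifted 2 elements -> [-3, 6, 25, 14, 15]
Insert 14: shifted 1 elements -> [-3, 6, 14, 25, 15]
Insert 15: shifted 1 elements -> [-3, 6, 14, 15, 25]


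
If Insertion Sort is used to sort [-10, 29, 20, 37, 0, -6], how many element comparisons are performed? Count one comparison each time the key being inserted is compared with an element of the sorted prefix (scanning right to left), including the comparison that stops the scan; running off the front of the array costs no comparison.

Insert 29: -10 <= 29 (stop) = 1 comparison(s) -> [-10, 29, 20, 37, 0, -6]
Insert 20: 29 > 20 (shift), -10 <= 20 (stop) = 2 comparison(s) -> [-10, 20, 29, 37, 0, -6]
Insert 37: 29 <= 37 (stop) = 1 comparison(s) -> [-10, 20, 29, 37, 0, -6]
Insert 0: 37 > 0 (shift), 29 > 0 (shift), 20 > 0 (shift), -10 <= 0 (stop) = 4 comparison(s) -> [-10, 0, 20, 29, 37, -6]
Insert -6: 37 > -6 (shift), 29 > -6 (shift), 20 > -6 (shift), 0 > -6 (shift), -10 <= -6 (stop) = 5 comparison(s) -> [-10, -6, 0, 20, 29, 37]
Total comparisons: 1 + 2 + 1 + 4 + 5 = 13


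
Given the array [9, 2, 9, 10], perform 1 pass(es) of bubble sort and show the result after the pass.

After pass 1: [2, 9, 9, 10] (1 swaps)
Total swaps: 1


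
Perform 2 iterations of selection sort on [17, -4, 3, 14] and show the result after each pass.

Pass 1: Select minimum -4 at index 1, swap -> [-4, 17, 3, 14]
Pass 2: Select minimum 3 at index 2, swap -> [-4, 3, 17, 14]


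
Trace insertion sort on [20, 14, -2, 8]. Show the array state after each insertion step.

First element 20 is already 'sorted'
Insert 14: shifted 1 elements -> [14, 20, -2, 8]
Insert -2: shifted 2 elements -> [-2, 14, 20, 8]
Insert 8: shifted 2 elements -> [-2, 8, 14, 20]


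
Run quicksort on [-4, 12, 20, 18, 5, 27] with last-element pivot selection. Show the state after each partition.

Partition 1: pivot=27 at index 5 -> [-4, 12, 20, 18, 5, 27]
Partition 2: pivot=5 at index 1 -> [-4, 5, 20, 18, 12, 27]
Partition 3: pivot=12 at index 2 -> [-4, 5, 12, 18, 20, 27]
Partition 4: pivot=20 at index 4 -> [-4, 5, 12, 18, 20, 27]


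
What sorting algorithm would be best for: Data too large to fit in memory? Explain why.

Best choice: External merge sort
Reason: Minimizes disk I/O by sequential reads/writes


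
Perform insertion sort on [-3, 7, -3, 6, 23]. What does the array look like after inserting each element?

First element -3 is already 'sorted'
Insert 7: shifted 0 elements -> [-3, 7, -3, 6, 23]
Insert -3: shifted 1 elements -> [-3, -3, 7, 6, 23]
Insert 6: shifted 1 elements -> [-3, -3, 6, 7, 23]
Insert 23: shifted 0 elements -> [-3, -3, 6, 7, 23]


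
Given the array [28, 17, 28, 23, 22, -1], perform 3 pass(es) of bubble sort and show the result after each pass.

After pass 1: [17, 28, 23, 22, -1, 28] (4 swaps)
After pass 2: [17, 23, 22, -1, 28, 28] (3 swaps)
After pass 3: [17, 22, -1, 23, 28, 28] (2 swaps)
Total swaps: 9


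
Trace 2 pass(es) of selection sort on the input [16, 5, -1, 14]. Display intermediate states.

Pass 1: Select minimum -1 at index 2, swap -> [-1, 5, 16, 14]
Pass 2: Select minimum 5 at index 1, swap -> [-1, 5, 16, 14]


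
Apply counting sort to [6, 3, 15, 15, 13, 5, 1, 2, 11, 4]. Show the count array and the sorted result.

Count array: [0, 1, 1, 1, 1, 1, 1, 0, 0, 0, 0, 1, 0, 1, 0, 2]
(count[i] = number of elements equal to i)
Cumulative count: [0, 1, 2, 3, 4, 5, 6, 6, 6, 6, 6, 7, 7, 8, 8, 10]
Sorted: [1, 2, 3, 4, 5, 6, 11, 13, 15, 15]


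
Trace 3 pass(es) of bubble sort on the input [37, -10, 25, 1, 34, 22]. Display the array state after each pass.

After pass 1: [-10, 25, 1, 34, 22, 37] (5 swaps)
After pass 2: [-10, 1, 25, 22, 34, 37] (2 swaps)
After pass 3: [-10, 1, 22, 25, 34, 37] (1 swaps)
Total swaps: 8


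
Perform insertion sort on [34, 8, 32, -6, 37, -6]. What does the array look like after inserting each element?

First element 34 is already 'sorted'
Insert 8: shifted 1 elements -> [8, 34, 32, -6, 37, -6]
Insert 32: shifted 1 elements -> [8, 32, 34, -6, 37, -6]
Insert -6: shifted 3 elements -> [-6, 8, 32, 34, 37, -6]
Insert 37: shifted 0 elements -> [-6, 8, 32, 34, 37, -6]
Insert -6: shifted 4 elements -> [-6, -6, 8, 32, 34, 37]


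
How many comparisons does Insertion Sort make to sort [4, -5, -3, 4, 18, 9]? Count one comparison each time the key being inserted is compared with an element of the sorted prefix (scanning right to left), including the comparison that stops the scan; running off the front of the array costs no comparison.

Insert -5: 4 > -5 (shift), reached front = 1 comparison(s) -> [-5, 4, -3, 4, 18, 9]
Insert -3: 4 > -3 (shift), -5 <= -3 (stop) = 2 comparison(s) -> [-5, -3, 4, 4, 18, 9]
Insert 4: 4 <= 4 (stop) = 1 comparison(s) -> [-5, -3, 4, 4, 18, 9]
Insert 18: 4 <= 18 (stop) = 1 comparison(s) -> [-5, -3, 4, 4, 18, 9]
Insert 9: 18 > 9 (shift), 4 <= 9 (stop) = 2 comparison(s) -> [-5, -3, 4, 4, 9, 18]
Total comparisons: 1 + 2 + 1 + 1 + 2 = 7


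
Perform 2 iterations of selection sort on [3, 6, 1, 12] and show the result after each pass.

Pass 1: Select minimum 1 at index 2, swap -> [1, 6, 3, 12]
Pass 2: Select minimum 3 at index 2, swap -> [1, 3, 6, 12]


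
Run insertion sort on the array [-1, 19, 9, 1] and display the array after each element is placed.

First element -1 is already 'sorted'
Insert 19: shifted 0 elements -> [-1, 19, 9, 1]
Insert 9: shifted 1 elements -> [-1, 9, 19, 1]
Insert 1: shifted 2 elements -> [-1, 1, 9, 19]


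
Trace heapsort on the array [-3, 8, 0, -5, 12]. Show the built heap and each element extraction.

Build heap: [12, 8, 0, -5, -3]
Extract 12: [8, -3, 0, -5, 12]
Extract 8: [0, -3, -5, 8, 12]
Extract 0: [-3, -5, 0, 8, 12]
Extract -3: [-5, -3, 0, 8, 12]


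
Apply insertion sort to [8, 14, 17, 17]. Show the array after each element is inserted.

First element 8 is already 'sorted'
Insert 14: shifted 0 elements -> [8, 14, 17, 17]
Insert 17: shifted 0 elements -> [8, 14, 17, 17]
Insert 17: shifted 0 elements -> [8, 14, 17, 17]


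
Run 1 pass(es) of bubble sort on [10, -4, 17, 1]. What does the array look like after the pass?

After pass 1: [-4, 10, 1, 17] (2 swaps)
Total swaps: 2


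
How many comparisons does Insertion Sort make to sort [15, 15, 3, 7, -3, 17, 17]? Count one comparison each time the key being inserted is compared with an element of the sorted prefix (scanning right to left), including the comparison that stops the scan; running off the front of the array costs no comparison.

Insert 15: 15 <= 15 (stop) = 1 comparison(s) -> [15, 15, 3, 7, -3, 17, 17]
Insert 3: 15 > 3 (shift), 15 > 3 (shift), reached front = 2 comparison(s) -> [3, 15, 15, 7, -3, 17, 17]
Insert 7: 15 > 7 (shift), 15 > 7 (shift), 3 <= 7 (stop) = 3 comparison(s) -> [3, 7, 15, 15, -3, 17, 17]
Insert -3: 15 > -3 (shift), 15 > -3 (shift), 7 > -3 (shift), 3 > -3 (shift), reached front = 4 comparison(s) -> [-3, 3, 7, 15, 15, 17, 17]
Insert 17: 15 <= 17 (stop) = 1 comparison(s) -> [-3, 3, 7, 15, 15, 17, 17]
Insert 17: 17 <= 17 (stop) = 1 comparison(s) -> [-3, 3, 7, 15, 15, 17, 17]
Total comparisons: 1 + 2 + 3 + 4 + 1 + 1 = 12


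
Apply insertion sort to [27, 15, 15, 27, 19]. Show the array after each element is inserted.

First element 27 is already 'sorted'
Insert 15: shifted 1 elements -> [15, 27, 15, 27, 19]
Insert 15: shifted 1 elements -> [15, 15, 27, 27, 19]
Insert 27: shifted 0 elements -> [15, 15, 27, 27, 19]
Insert 19: shifted 2 elements -> [15, 15, 19, 27, 27]


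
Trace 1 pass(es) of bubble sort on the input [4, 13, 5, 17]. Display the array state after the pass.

After pass 1: [4, 5, 13, 17] (1 swaps)
Total swaps: 1


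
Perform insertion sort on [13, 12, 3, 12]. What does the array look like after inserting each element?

First element 13 is already 'sorted'
Insert 12: shifted 1 elements -> [12, 13, 3, 12]
Insert 3: shifted 2 elements -> [3, 12, 13, 12]
Insert 12: shifted 1 elements -> [3, 12, 12, 13]


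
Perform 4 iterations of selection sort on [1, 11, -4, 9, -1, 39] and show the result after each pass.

Pass 1: Select minimum -4 at index 2, swap -> [-4, 11, 1, 9, -1, 39]
Pass 2: Select minimum -1 at index 4, swap -> [-4, -1, 1, 9, 11, 39]
Pass 3: Select minimum 1 at index 2, swap -> [-4, -1, 1, 9, 11, 39]
Pass 4: Select minimum 9 at index 3, swap -> [-4, -1, 1, 9, 11, 39]


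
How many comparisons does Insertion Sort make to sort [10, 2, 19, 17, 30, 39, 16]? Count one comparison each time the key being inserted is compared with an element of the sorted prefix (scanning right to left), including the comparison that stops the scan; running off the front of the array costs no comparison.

Insert 2: 10 > 2 (shift), reached front = 1 comparison(s) -> [2, 10, 19, 17, 30, 39, 16]
Insert 19: 10 <= 19 (stop) = 1 comparison(s) -> [2, 10, 19, 17, 30, 39, 16]
Insert 17: 19 > 17 (shift), 10 <= 17 (stop) = 2 comparison(s) -> [2, 10, 17, 19, 30, 39, 16]
Insert 30: 19 <= 30 (stop) = 1 comparison(s) -> [2, 10, 17, 19, 30, 39, 16]
Insert 39: 30 <= 39 (stop) = 1 comparison(s) -> [2, 10, 17, 19, 30, 39, 16]
Insert 16: 39 > 16 (shift), 30 > 16 (shift), 19 > 16 (shift), 17 > 16 (shift), 10 <= 16 (stop) = 5 comparison(s) -> [2, 10, 16, 17, 19, 30, 39]
Total comparisons: 1 + 1 + 2 + 1 + 1 + 5 = 11


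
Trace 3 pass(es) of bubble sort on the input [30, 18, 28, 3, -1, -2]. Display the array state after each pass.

After pass 1: [18, 28, 3, -1, -2, 30] (5 swaps)
After pass 2: [18, 3, -1, -2, 28, 30] (3 swaps)
After pass 3: [3, -1, -2, 18, 28, 30] (3 swaps)
Total swaps: 11


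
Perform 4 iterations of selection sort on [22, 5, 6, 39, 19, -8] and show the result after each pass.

Pass 1: Select minimum -8 at index 5, swap -> [-8, 5, 6, 39, 19, 22]
Pass 2: Select minimum 5 at index 1, swap -> [-8, 5, 6, 39, 19, 22]
Pass 3: Select minimum 6 at index 2, swap -> [-8, 5, 6, 39, 19, 22]
Pass 4: Select minimum 19 at index 4, swap -> [-8, 5, 6, 19, 39, 22]


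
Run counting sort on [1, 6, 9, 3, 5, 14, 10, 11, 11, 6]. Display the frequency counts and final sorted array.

Count array: [0, 1, 0, 1, 0, 1, 2, 0, 0, 1, 1, 2, 0, 0, 1]
(count[i] = number of elements equal to i)
Cumulative count: [0, 1, 1, 2, 2, 3, 5, 5, 5, 6, 7, 9, 9, 9, 10]
Sorted: [1, 3, 5, 6, 6, 9, 10, 11, 11, 14]


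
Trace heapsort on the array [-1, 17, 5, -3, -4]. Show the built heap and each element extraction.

Build heap: [17, -1, 5, -3, -4]
Extract 17: [5, -1, -4, -3, 17]
Extract 5: [-1, -3, -4, 5, 17]
Extract -1: [-3, -4, -1, 5, 17]
Extract -3: [-4, -3, -1, 5, 17]


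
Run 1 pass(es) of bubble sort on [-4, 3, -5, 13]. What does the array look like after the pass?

After pass 1: [-4, -5, 3, 13] (1 swaps)
Total swaps: 1


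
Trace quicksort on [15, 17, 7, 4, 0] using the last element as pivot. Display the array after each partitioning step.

Partition 1: pivot=0 at index 0 -> [0, 17, 7, 4, 15]
Partition 2: pivot=15 at index 3 -> [0, 7, 4, 15, 17]
Partition 3: pivot=4 at index 1 -> [0, 4, 7, 15, 17]


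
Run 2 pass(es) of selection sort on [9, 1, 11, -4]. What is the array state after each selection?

Pass 1: Select minimum -4 at index 3, swap -> [-4, 1, 11, 9]
Pass 2: Select minimum 1 at index 1, swap -> [-4, 1, 11, 9]


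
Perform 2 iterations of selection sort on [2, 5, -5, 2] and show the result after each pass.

Pass 1: Select minimum -5 at index 2, swap -> [-5, 5, 2, 2]
Pass 2: Select minimum 2 at index 2, swap -> [-5, 2, 5, 2]


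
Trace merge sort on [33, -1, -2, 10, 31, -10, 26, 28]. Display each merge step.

Divide and conquer:
  Merge [33] + [-1] -> [-1, 33]
  Merge [-2] + [10] -> [-2, 10]
  Merge [-1, 33] + [-2, 10] -> [-2, -1, 10, 33]
  Merge [31] + [-10] -> [-10, 31]
  Merge [26] + [28] -> [26, 28]
  Merge [-10, 31] + [26, 28] -> [-10, 26, 28, 31]
  Merge [-2, -1, 10, 33] + [-10, 26, 28, 31] -> [-10, -2, -1, 10, 26, 28, 31, 33]


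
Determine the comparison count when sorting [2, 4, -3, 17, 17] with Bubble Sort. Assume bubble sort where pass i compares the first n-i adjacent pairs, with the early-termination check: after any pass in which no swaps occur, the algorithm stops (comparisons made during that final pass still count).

Pass 1: compare adjacent pairs (0,1)..(3,4) = 4 comparison(s), 1 swap(s) -> [2, -3, 4, 17, 17]
Pass 2: compare adjacent pairs (0,1)..(2,3) = 3 comparison(s), 1 swap(s) -> [-3, 2, 4, 17, 17]
Pass 3: compare adjacent pairs (0,1)..(1,2) = 2 comparison(s), 0 swap(s) -> [-3, 2, 4, 17, 17]
No swaps in this pass, so bubble sort stops here.
Total comparisons: 4 + 3 + 2 = 9


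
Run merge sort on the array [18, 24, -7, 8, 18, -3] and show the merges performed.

Divide and conquer:
  Merge [24] + [-7] -> [-7, 24]
  Merge [18] + [-7, 24] -> [-7, 18, 24]
  Merge [18] + [-3] -> [-3, 18]
  Merge [8] + [-3, 18] -> [-3, 8, 18]
  Merge [-7, 18, 24] + [-3, 8, 18] -> [-7, -3, 8, 18, 18, 24]


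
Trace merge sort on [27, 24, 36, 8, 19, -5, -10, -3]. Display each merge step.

Divide and conquer:
  Merge [27] + [24] -> [24, 27]
  Merge [36] + [8] -> [8, 36]
  Merge [24, 27] + [8, 36] -> [8, 24, 27, 36]
  Merge [19] + [-5] -> [-5, 19]
  Merge [-10] + [-3] -> [-10, -3]
  Merge [-5, 19] + [-10, -3] -> [-10, -5, -3, 19]
  Merge [8, 24, 27, 36] + [-10, -5, -3, 19] -> [-10, -5, -3, 8, 19, 24, 27, 36]


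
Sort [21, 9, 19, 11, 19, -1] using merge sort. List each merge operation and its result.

Divide and conquer:
  Merge [9] + [19] -> [9, 19]
  Merge [21] + [9, 19] -> [9, 19, 21]
  Merge [19] + [-1] -> [-1, 19]
  Merge [11] + [-1, 19] -> [-1, 11, 19]
  Merge [9, 19, 21] + [-1, 11, 19] -> [-1, 9, 11, 19, 19, 21]


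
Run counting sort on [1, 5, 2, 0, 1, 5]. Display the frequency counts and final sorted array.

Count array: [1, 2, 1, 0, 0, 2]
(count[i] = number of elements equal to i)
Cumulative count: [1, 3, 4, 4, 4, 6]
Sorted: [0, 1, 1, 2, 5, 5]


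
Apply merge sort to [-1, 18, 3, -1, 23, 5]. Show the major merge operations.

Divide and conquer:
  Merge [18] + [3] -> [3, 18]
  Merge [-1] + [3, 18] -> [-1, 3, 18]
  Merge [23] + [5] -> [5, 23]
  Merge [-1] + [5, 23] -> [-1, 5, 23]
  Merge [-1, 3, 18] + [-1, 5, 23] -> [-1, -1, 3, 5, 18, 23]


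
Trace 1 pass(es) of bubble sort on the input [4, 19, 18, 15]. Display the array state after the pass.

After pass 1: [4, 18, 15, 19] (2 swaps)
Total swaps: 2


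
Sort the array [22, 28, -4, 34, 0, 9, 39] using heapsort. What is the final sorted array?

Build heap: [39, 34, 22, 28, 0, 9, -4]
Extract 39: [34, 28, 22, -4, 0, 9, 39]
Extract 34: [28, 9, 22, -4, 0, 34, 39]
Extract 28: [22, 9, 0, -4, 28, 34, 39]
Extract 22: [9, -4, 0, 22, 28, 34, 39]
Extract 9: [0, -4, 9, 22, 28, 34, 39]
Extract 0: [-4, 0, 9, 22, 28, 34, 39]


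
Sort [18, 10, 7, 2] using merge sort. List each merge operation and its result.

Divide and conquer:
  Merge [18] + [10] -> [10, 18]
  Merge [7] + [2] -> [2, 7]
  Merge [10, 18] + [2, 7] -> [2, 7, 10, 18]


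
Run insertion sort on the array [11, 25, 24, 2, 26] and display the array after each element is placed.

First element 11 is already 'sorted'
Insert 25: shifted 0 elements -> [11, 25, 24, 2, 26]
Insert 24: shifted 1 elements -> [11, 24, 25, 2, 26]
Insert 2: shifted 3 elements -> [2, 11, 24, 25, 26]
Insert 26: shifted 0 elements -> [2, 11, 24, 25, 26]


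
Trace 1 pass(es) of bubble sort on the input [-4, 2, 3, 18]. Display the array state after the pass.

After pass 1: [-4, 2, 3, 18] (0 swaps)
Total swaps: 0


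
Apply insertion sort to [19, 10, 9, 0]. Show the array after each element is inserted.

First element 19 is already 'sorted'
Insert 10: shifted 1 elements -> [10, 19, 9, 0]
Insert 9: shifted 2 elements -> [9, 10, 19, 0]
Insert 0: shifted 3 elements -> [0, 9, 10, 19]


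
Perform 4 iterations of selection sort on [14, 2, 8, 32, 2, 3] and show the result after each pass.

Pass 1: Select minimum 2 at index 1, swap -> [2, 14, 8, 32, 2, 3]
Pass 2: Select minimum 2 at index 4, swap -> [2, 2, 8, 32, 14, 3]
Pass 3: Select minimum 3 at index 5, swap -> [2, 2, 3, 32, 14, 8]
Pass 4: Select minimum 8 at index 5, swap -> [2, 2, 3, 8, 14, 32]


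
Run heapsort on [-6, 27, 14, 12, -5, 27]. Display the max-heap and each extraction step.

Build heap: [27, 12, 27, -6, -5, 14]
Extract 27: [27, 12, 14, -6, -5, 27]
Extract 27: [14, 12, -5, -6, 27, 27]
Extract 14: [12, -6, -5, 14, 27, 27]
Extract 12: [-5, -6, 12, 14, 27, 27]
Extract -5: [-6, -5, 12, 14, 27, 27]


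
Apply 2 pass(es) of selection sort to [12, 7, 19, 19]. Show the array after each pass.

Pass 1: Select minimum 7 at index 1, swap -> [7, 12, 19, 19]
Pass 2: Select minimum 12 at index 1, swap -> [7, 12, 19, 19]


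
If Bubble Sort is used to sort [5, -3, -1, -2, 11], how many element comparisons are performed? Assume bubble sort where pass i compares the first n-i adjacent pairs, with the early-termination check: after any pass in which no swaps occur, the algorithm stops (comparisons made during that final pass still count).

Pass 1: compare adjacent pairs (0,1)..(3,4) = 4 comparison(s), 3 swap(s) -> [-3, -1, -2, 5, 11]
Pass 2: compare adjacent pairs (0,1)..(2,3) = 3 comparison(s), 1 swap(s) -> [-3, -2, -1, 5, 11]
Pass 3: compare adjacent pairs (0,1)..(1,2) = 2 comparison(s), 0 swap(s) -> [-3, -2, -1, 5, 11]
No swaps in this pass, so bubble sort stops here.
Total comparisons: 4 + 3 + 2 = 9


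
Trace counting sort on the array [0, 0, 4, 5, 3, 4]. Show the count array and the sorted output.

Count array: [2, 0, 0, 1, 2, 1]
(count[i] = number of elements equal to i)
Cumulative count: [2, 2, 2, 3, 5, 6]
Sorted: [0, 0, 3, 4, 4, 5]


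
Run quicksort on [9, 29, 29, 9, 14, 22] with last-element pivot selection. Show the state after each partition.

Partition 1: pivot=22 at index 3 -> [9, 9, 14, 22, 29, 29]
Partition 2: pivot=14 at index 2 -> [9, 9, 14, 22, 29, 29]
Partition 3: pivot=9 at index 1 -> [9, 9, 14, 22, 29, 29]
Partition 4: pivot=29 at index 5 -> [9, 9, 14, 22, 29, 29]


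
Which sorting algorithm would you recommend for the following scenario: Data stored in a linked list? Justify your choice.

Best choice: Merge sort
Reason: Merge sort doesn't require random access; can be done in O(1) extra space for linked lists


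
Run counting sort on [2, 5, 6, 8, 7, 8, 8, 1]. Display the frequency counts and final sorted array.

Count array: [0, 1, 1, 0, 0, 1, 1, 1, 3]
(count[i] = number of elements equal to i)
Cumulative count: [0, 1, 2, 2, 2, 3, 4, 5, 8]
Sorted: [1, 2, 5, 6, 7, 8, 8, 8]


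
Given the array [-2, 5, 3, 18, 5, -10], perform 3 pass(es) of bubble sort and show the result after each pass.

After pass 1: [-2, 3, 5, 5, -10, 18] (3 swaps)
After pass 2: [-2, 3, 5, -10, 5, 18] (1 swaps)
After pass 3: [-2, 3, -10, 5, 5, 18] (1 swaps)
Total swaps: 5


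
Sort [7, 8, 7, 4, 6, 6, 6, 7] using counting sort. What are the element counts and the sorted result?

Count array: [0, 0, 0, 0, 1, 0, 3, 3, 1]
(count[i] = number of elements equal to i)
Cumulative count: [0, 0, 0, 0, 1, 1, 4, 7, 8]
Sorted: [4, 6, 6, 6, 7, 7, 7, 8]


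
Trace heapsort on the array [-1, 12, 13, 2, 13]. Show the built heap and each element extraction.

Build heap: [13, 12, 13, 2, -1]
Extract 13: [13, 12, -1, 2, 13]
Extract 13: [12, 2, -1, 13, 13]
Extract 12: [2, -1, 12, 13, 13]
Extract 2: [-1, 2, 12, 13, 13]


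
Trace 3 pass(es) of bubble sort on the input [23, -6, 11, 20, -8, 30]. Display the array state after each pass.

After pass 1: [-6, 11, 20, -8, 23, 30] (4 swaps)
After pass 2: [-6, 11, -8, 20, 23, 30] (1 swaps)
After pass 3: [-6, -8, 11, 20, 23, 30] (1 swaps)
Total swaps: 6


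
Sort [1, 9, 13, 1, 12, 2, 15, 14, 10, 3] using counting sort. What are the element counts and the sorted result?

Count array: [0, 2, 1, 1, 0, 0, 0, 0, 0, 1, 1, 0, 1, 1, 1, 1]
(count[i] = number of elements equal to i)
Cumulative count: [0, 2, 3, 4, 4, 4, 4, 4, 4, 5, 6, 6, 7, 8, 9, 10]
Sorted: [1, 1, 2, 3, 9, 10, 12, 13, 14, 15]


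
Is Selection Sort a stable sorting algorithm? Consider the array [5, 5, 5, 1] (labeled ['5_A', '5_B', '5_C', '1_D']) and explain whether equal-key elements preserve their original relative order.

Trace Selection Sort on the labeled array (the key is the number; the letter only tracks identity):
  Pass 1: minimum of unsorted part is 1_D at index 3; swap it with 5_A at index 0 -> [1_D, 5_B, 5_C, 5_A]
  Pass 2: minimum 5_B is already at index 1; no swap -> [1_D, 5_B, 5_C, 5_A]
  Pass 3: minimum 5_C is already at index 2; no swap -> [1_D, 5_B, 5_C, 5_A]
Final order: [1_D, 5_B, 5_C, 5_A]
Equal keys:
  value 5: originally 5_A, 5_B, 5_C; after sorting 5_B, 5_C, 5_A -> order changed
Equal keys were reordered, so Selection Sort is not stable: the long-range swap that moves the minimum into place can carry an element past an equal key. (One such input is enough; an unstable sort may happen to preserve order on other inputs, but it gives no guarantee.)
Answer: Not stable


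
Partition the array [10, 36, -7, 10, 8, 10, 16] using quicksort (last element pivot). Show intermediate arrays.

Partition 1: pivot=16 at index 5 -> [10, -7, 10, 8, 10, 16, 36]
Partition 2: pivot=10 at index 4 -> [10, -7, 10, 8, 10, 16, 36]
Partition 3: pivot=8 at index 1 -> [-7, 8, 10, 10, 10, 16, 36]
Partition 4: pivot=10 at index 3 -> [-7, 8, 10, 10, 10, 16, 36]


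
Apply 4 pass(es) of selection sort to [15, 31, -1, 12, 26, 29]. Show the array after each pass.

Pass 1: Select minimum -1 at index 2, swap -> [-1, 31, 15, 12, 26, 29]
Pass 2: Select minimum 12 at index 3, swap -> [-1, 12, 15, 31, 26, 29]
Pass 3: Select minimum 15 at index 2, swap -> [-1, 12, 15, 31, 26, 29]
Pass 4: Select minimum 26 at index 4, swap -> [-1, 12, 15, 26, 31, 29]


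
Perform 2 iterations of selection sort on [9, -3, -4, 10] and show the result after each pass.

Pass 1: Select minimum -4 at index 2, swap -> [-4, -3, 9, 10]
Pass 2: Select minimum -3 at index 1, swap -> [-4, -3, 9, 10]


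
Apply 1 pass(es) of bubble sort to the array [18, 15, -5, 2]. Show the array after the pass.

After pass 1: [15, -5, 2, 18] (3 swaps)
Total swaps: 3


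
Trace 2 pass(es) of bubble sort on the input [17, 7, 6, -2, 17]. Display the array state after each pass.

After pass 1: [7, 6, -2, 17, 17] (3 swaps)
After pass 2: [6, -2, 7, 17, 17] (2 swaps)
Total swaps: 5


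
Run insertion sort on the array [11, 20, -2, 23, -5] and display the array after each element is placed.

First element 11 is already 'sorted'
Insert 20: shifted 0 elements -> [11, 20, -2, 23, -5]
Insert -2: shifted 2 elements -> [-2, 11, 20, 23, -5]
Insert 23: shifted 0 elements -> [-2, 11, 20, 23, -5]
Insert -5: shifted 4 elements -> [-5, -2, 11, 20, 23]


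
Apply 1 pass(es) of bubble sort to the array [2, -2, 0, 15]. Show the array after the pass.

After pass 1: [-2, 0, 2, 15] (2 swaps)
Total swaps: 2


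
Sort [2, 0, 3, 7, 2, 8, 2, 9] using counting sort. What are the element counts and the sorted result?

Count array: [1, 0, 3, 1, 0, 0, 0, 1, 1, 1]
(count[i] = number of elements equal to i)
Cumulative count: [1, 1, 4, 5, 5, 5, 5, 6, 7, 8]
Sorted: [0, 2, 2, 2, 3, 7, 8, 9]


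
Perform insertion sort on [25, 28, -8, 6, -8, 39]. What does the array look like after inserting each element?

First element 25 is already 'sorted'
Insert 28: shifted 0 elements -> [25, 28, -8, 6, -8, 39]
Insert -8: shifted 2 elements -> [-8, 25, 28, 6, -8, 39]
Insert 6: shifted 2 elements -> [-8, 6, 25, 28, -8, 39]
Insert -8: shifted 3 elements -> [-8, -8, 6, 25, 28, 39]
Insert 39: shifted 0 elements -> [-8, -8, 6, 25, 28, 39]


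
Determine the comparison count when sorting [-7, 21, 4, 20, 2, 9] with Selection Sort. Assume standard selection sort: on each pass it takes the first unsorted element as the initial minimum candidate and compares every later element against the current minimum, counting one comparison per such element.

Pass 1: scan indices 1..5 for the minimum = 5 comparison(s); min is -7, place at index 0 -> [-7, 21, 4, 20, 2, 9]
Pass 2: scan indices 2..5 for the minimum = 4 comparison(s); min is 2, place at index 1 -> [-7, 2, 4, 20, 21, 9]
Pass 3: scan indices 3..5 for the minimum = 3 comparison(s); min is 4, place at index 2 -> [-7, 2, 4, 20, 21, 9]
Pass 4: scan indices 4..5 for the minimum = 2 comparison(s); min is 9, place at index 3 -> [-7, 2, 4, 9, 21, 20]
Pass 5: scan indices 5..5 for the minimum = 1 comparison(s); min is 20, place at index 4 -> [-7, 2, 4, 9, 20, 21]
Selection sort always scans the whole unsorted suffix, so the count is (n-1) + (n-2) + ... + 1 = n(n-1)/2 = 6*5/2 = 15 regardless of the input order.
Total comparisons: 5 + 4 + 3 + 2 + 1 = 15


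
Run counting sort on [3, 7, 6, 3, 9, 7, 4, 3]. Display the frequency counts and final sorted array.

Count array: [0, 0, 0, 3, 1, 0, 1, 2, 0, 1]
(count[i] = number of elements equal to i)
Cumulative count: [0, 0, 0, 3, 4, 4, 5, 7, 7, 8]
Sorted: [3, 3, 3, 4, 6, 7, 7, 9]


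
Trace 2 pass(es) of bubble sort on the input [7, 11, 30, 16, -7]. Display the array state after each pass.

After pass 1: [7, 11, 16, -7, 30] (2 swaps)
After pass 2: [7, 11, -7, 16, 30] (1 swaps)
Total swaps: 3


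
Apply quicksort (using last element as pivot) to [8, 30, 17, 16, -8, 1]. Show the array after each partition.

Partition 1: pivot=1 at index 1 -> [-8, 1, 17, 16, 8, 30]
Partition 2: pivot=30 at index 5 -> [-8, 1, 17, 16, 8, 30]
Partition 3: pivot=8 at index 2 -> [-8, 1, 8, 16, 17, 30]
Partition 4: pivot=17 at index 4 -> [-8, 1, 8, 16, 17, 30]


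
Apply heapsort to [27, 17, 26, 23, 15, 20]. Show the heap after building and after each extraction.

Build heap: [27, 23, 26, 17, 15, 20]
Extract 27: [26, 23, 20, 17, 15, 27]
Extract 26: [23, 17, 20, 15, 26, 27]
Extract 23: [20, 17, 15, 23, 26, 27]
Extract 20: [17, 15, 20, 23, 26, 27]
Extract 17: [15, 17, 20, 23, 26, 27]


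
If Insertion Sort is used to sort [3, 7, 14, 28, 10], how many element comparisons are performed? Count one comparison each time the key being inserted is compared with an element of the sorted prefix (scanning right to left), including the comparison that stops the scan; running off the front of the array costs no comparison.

Insert 7: 3 <= 7 (stop) = 1 comparison(s) -> [3, 7, 14, 28, 10]
Insert 14: 7 <= 14 (stop) = 1 comparison(s) -> [3, 7, 14, 28, 10]
Insert 28: 14 <= 28 (stop) = 1 comparison(s) -> [3, 7, 14, 28, 10]
Insert 10: 28 > 10 (shift), 14 > 10 (shift), 7 <= 10 (stop) = 3 comparison(s) -> [3, 7, 10, 14, 28]
Total comparisons: 1 + 1 + 1 + 3 = 6


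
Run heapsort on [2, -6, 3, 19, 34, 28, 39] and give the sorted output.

Build heap: [39, 34, 28, 19, -6, 2, 3]
Extract 39: [34, 19, 28, 3, -6, 2, 39]
Extract 34: [28, 19, 2, 3, -6, 34, 39]
Extract 28: [19, 3, 2, -6, 28, 34, 39]
Extract 19: [3, -6, 2, 19, 28, 34, 39]
Extract 3: [2, -6, 3, 19, 28, 34, 39]
Extract 2: [-6, 2, 3, 19, 28, 34, 39]


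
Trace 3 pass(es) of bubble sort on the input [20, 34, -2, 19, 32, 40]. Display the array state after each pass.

After pass 1: [20, -2, 19, 32, 34, 40] (3 swaps)
After pass 2: [-2, 19, 20, 32, 34, 40] (2 swaps)
After pass 3: [-2, 19, 20, 32, 34, 40] (0 swaps)
Total swaps: 5


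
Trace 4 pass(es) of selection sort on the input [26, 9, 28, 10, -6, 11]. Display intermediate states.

Pass 1: Select minimum -6 at index 4, swap -> [-6, 9, 28, 10, 26, 11]
Pass 2: Select minimum 9 at index 1, swap -> [-6, 9, 28, 10, 26, 11]
Pass 3: Select minimum 10 at index 3, swap -> [-6, 9, 10, 28, 26, 11]
Pass 4: Select minimum 11 at index 5, swap -> [-6, 9, 10, 11, 26, 28]


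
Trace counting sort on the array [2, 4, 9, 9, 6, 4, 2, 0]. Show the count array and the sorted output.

Count array: [1, 0, 2, 0, 2, 0, 1, 0, 0, 2]
(count[i] = number of elements equal to i)
Cumulative count: [1, 1, 3, 3, 5, 5, 6, 6, 6, 8]
Sorted: [0, 2, 2, 4, 4, 6, 9, 9]


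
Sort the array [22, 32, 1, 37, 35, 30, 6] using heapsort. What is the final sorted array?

Build heap: [37, 35, 30, 32, 22, 1, 6]
Extract 37: [35, 32, 30, 6, 22, 1, 37]
Extract 35: [32, 22, 30, 6, 1, 35, 37]
Extract 32: [30, 22, 1, 6, 32, 35, 37]
Extract 30: [22, 6, 1, 30, 32, 35, 37]
Extract 22: [6, 1, 22, 30, 32, 35, 37]
Extract 6: [1, 6, 22, 30, 32, 35, 37]


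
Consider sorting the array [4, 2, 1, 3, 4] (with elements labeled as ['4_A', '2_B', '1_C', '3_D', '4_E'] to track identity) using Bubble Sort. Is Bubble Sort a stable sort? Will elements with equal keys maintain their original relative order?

Trace Bubble Sort on the labeled array (the key is the number; the letter only tracks identity):
  After pass 1: [2_B, 1_C, 3_D, 4_A, 4_E]
  After pass 2: [1_C, 2_B, 3_D, 4_A, 4_E]
  After pass 3: [1_C, 2_B, 3_D, 4_A, 4_E] (no swaps, done)
Final order: [1_C, 2_B, 3_D, 4_A, 4_E]
Equal keys:
  value 4: originally 4_A, 4_E; after sorting 4_A, 4_E -> order preserved
All equal keys kept their original relative order. Bubble Sort is stable: it only swaps adjacent elements when the left one is strictly greater, so equal keys never move past each other.
Answer: Stable


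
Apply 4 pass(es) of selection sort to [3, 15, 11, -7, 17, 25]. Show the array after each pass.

Pass 1: Select minimum -7 at index 3, swap -> [-7, 15, 11, 3, 17, 25]
Pass 2: Select minimum 3 at index 3, swap -> [-7, 3, 11, 15, 17, 25]
Pass 3: Select minimum 11 at index 2, swap -> [-7, 3, 11, 15, 17, 25]
Pass 4: Select minimum 15 at index 3, swap -> [-7, 3, 11, 15, 17, 25]


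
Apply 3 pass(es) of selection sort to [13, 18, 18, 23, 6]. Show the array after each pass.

Pass 1: Select minimum 6 at index 4, swap -> [6, 18, 18, 23, 13]
Pass 2: Select minimum 13 at index 4, swap -> [6, 13, 18, 23, 18]
Pass 3: Select minimum 18 at index 2, swap -> [6, 13, 18, 23, 18]
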